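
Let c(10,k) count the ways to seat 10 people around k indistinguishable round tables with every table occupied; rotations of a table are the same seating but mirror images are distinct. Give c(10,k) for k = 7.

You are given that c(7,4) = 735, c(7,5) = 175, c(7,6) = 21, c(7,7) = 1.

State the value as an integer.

9450

[8] T[8,5]:7*175+735=1960 · T[8,6]:7*21+175=322 · T[8,7]:7*1+21=28
[9] T[9,6]:8*322+1960=4536 · T[9,7]:8*28+322=546
[10] T[10,7]:9*546+4536=9450
Read c(10,7) = 9450.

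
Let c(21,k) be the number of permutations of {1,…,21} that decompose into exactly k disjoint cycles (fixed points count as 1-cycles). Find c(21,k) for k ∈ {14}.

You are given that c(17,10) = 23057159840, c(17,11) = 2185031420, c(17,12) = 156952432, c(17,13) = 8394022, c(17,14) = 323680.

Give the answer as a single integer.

[18] T[18,11]:17*2185031420+23057159840=60202693980 · T[18,12]:17*156952432+2185031420=4853222764 · T[18,13]:17*8394022+156952432=299650806 · T[18,14]:17*323680+8394022=13896582
[19] T[19,12]:18*4853222764+60202693980=147560703732 · T[19,13]:18*299650806+4853222764=10246937272 · T[19,14]:18*13896582+299650806=549789282
[20] T[20,13]:19*10246937272+147560703732=342252511900 · T[20,14]:19*549789282+10246937272=20692933630
[21] T[21,14]:20*20692933630+342252511900=756111184500
Read c(21,14) = 756111184500.

756111184500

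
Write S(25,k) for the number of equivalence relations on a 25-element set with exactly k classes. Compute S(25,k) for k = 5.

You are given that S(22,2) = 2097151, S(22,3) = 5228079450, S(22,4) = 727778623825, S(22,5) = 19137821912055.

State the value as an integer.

2436684974110751

r23: T_23,3=3×5228079450+2097151=15686335501; T_23,4=4×727778623825+5228079450=2916342574750; T_23,5=5×19137821912055+727778623825=96416888184100
r24: T_24,4=4×2916342574750+15686335501=11681056634501; T_24,5=5×96416888184100+2916342574750=485000783495250
r25: T_25,5=5×485000783495250+11681056634501=2436684974110751
Read S(25,5) = 2436684974110751.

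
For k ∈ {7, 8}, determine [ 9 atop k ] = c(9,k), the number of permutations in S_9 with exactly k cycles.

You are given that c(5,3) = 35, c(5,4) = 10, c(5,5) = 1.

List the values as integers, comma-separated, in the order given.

@6  (6,4):10·5+35→85, (6,5):1·5+10→15, (6,6):0·5+1→1
@7  (7,5):15·6+85→175, (7,6):1·6+15→21, (7,7):0·6+1→1
@8  (8,6):21·7+175→322, (8,7):1·7+21→28, (8,8):0·7+1→1
@9  (9,7):28·8+322→546, (9,8):1·8+28→36
Read c(9,7) = 546, c(9,8) = 36.

546, 36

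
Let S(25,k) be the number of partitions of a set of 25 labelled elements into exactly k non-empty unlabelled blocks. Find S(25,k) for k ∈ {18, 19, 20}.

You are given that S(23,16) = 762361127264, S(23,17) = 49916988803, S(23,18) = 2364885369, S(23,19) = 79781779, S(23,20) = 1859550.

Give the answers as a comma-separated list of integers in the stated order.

3275678594925, 166218969675, 6220194750

r24: T_24,17=17×49916988803+762361127264=1610949936915; T_24,18=18×2364885369+49916988803=92484925445; T_24,19=19×79781779+2364885369=3880739170; T_24,20=20×1859550+79781779=116972779
r25: T_25,18=18×92484925445+1610949936915=3275678594925; T_25,19=19×3880739170+92484925445=166218969675; T_25,20=20×116972779+3880739170=6220194750
Read S(25,18) = 3275678594925, S(25,19) = 166218969675, S(25,20) = 6220194750.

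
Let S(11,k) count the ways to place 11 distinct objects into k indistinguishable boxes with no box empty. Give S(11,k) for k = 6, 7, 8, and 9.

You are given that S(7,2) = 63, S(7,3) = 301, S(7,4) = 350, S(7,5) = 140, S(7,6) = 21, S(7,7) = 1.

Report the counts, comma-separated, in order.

179487, 63987, 11880, 1155

i=8: T(8,3)=63+3·301=966 | T(8,4)=301+4·350=1701 | T(8,5)=350+5·140=1050 | T(8,6)=140+6·21=266 | T(8,7)=21+7·1=28 | T(8,8)=1+8·0=1
i=9: T(9,4)=966+4·1701=7770 | T(9,5)=1701+5·1050=6951 | T(9,6)=1050+6·266=2646 | T(9,7)=266+7·28=462 | T(9,8)=28+8·1=36 | T(9,9)=1+9·0=1
i=10: T(10,5)=7770+5·6951=42525 | T(10,6)=6951+6·2646=22827 | T(10,7)=2646+7·462=5880 | T(10,8)=462+8·36=750 | T(10,9)=36+9·1=45
i=11: T(11,6)=42525+6·22827=179487 | T(11,7)=22827+7·5880=63987 | T(11,8)=5880+8·750=11880 | T(11,9)=750+9·45=1155
Read S(11,6) = 179487, S(11,7) = 63987, S(11,8) = 11880, S(11,9) = 1155.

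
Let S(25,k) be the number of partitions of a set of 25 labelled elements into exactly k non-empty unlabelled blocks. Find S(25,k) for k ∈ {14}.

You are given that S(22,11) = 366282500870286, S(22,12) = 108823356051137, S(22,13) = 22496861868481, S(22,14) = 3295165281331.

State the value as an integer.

25958110360896000

@23  (23,12):108823356051137·12+366282500870286→1672162773483930, (23,13):22496861868481·13+108823356051137→401282560341390, (23,14):3295165281331·14+22496861868481→68629175807115
@24  (24,13):401282560341390·13+1672162773483930→6888836057922000, (24,14):68629175807115·14+401282560341390→1362091021641000
@25  (25,14):1362091021641000·14+6888836057922000→25958110360896000
Read S(25,14) = 25958110360896000.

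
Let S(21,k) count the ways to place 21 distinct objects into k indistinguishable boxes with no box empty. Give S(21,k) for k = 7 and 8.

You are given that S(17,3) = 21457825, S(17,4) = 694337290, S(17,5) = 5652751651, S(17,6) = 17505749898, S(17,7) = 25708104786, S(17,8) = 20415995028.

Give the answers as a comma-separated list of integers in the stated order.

r18: T_18,4=4×694337290+21457825=2798806985; T_18,5=5×5652751651+694337290=28958095545; T_18,6=6×17505749898+5652751651=110687251039; T_18,7=7×25708104786+17505749898=197462483400; T_18,8=8×20415995028+25708104786=189036065010
r19: T_19,5=5×28958095545+2798806985=147589284710; T_19,6=6×110687251039+28958095545=693081601779; T_19,7=7×197462483400+110687251039=1492924634839; T_19,8=8×189036065010+197462483400=1709751003480
r20: T_20,6=6×693081601779+147589284710=4306078895384; T_20,7=7×1492924634839+693081601779=11143554045652; T_20,8=8×1709751003480+1492924634839=15170932662679
r21: T_21,7=7×11143554045652+4306078895384=82310957214948; T_21,8=8×15170932662679+11143554045652=132511015347084
Read S(21,7) = 82310957214948, S(21,8) = 132511015347084.

82310957214948, 132511015347084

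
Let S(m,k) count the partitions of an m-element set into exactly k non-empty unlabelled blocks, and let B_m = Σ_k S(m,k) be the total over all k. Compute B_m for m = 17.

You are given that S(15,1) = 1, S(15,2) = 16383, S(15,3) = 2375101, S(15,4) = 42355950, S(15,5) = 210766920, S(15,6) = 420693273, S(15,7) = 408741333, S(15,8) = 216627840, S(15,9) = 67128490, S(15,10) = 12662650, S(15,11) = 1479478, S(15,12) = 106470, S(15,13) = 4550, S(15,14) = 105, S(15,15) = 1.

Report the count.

[16] T[16,1]:1*1+0=1 · T[16,2]:2*16383+1=32767 · T[16,3]:3*2375101+16383=7141686 · T[16,4]:4*42355950+2375101=171798901 · T[16,5]:5*210766920+42355950=1096190550 · T[16,6]:6*420693273+210766920=2734926558 · T[16,7]:7*408741333+420693273=3281882604 · T[16,8]:8*216627840+408741333=2141764053 · T[16,9]:9*67128490+216627840=820784250 · T[16,10]:10*12662650+67128490=193754990 · T[16,11]:11*1479478+12662650=28936908 · T[16,12]:12*106470+1479478=2757118 · T[16,13]:13*4550+106470=165620 · T[16,14]:14*105+4550=6020 · T[16,15]:15*1+105=120 · T[16,16]:16*0+1=1
[17] T[17,1]:1*1+0=1 · T[17,2]:2*32767+1=65535 · T[17,3]:3*7141686+32767=21457825 · T[17,4]:4*171798901+7141686=694337290 · T[17,5]:5*1096190550+171798901=5652751651 · T[17,6]:6*2734926558+1096190550=17505749898 · T[17,7]:7*3281882604+2734926558=25708104786 · T[17,8]:8*2141764053+3281882604=20415995028 · T[17,9]:9*820784250+2141764053=9528822303 · T[17,10]:10*193754990+820784250=2758334150 · T[17,11]:11*28936908+193754990=512060978 · T[17,12]:12*2757118+28936908=62022324 · T[17,13]:13*165620+2757118=4910178 · T[17,14]:14*6020+165620=249900 · T[17,15]:15*120+6020=7820 · T[17,16]:16*1+120=136 · T[17,17]:17*0+1=1
B_17 = ΣS(17,k) = 1+65535+21457825+694337290+5652751651+17505749898+25708104786+20415995028+9528822303+2758334150+512060978+62022324+4910178+249900+7820+136+1 = 82864869804

82864869804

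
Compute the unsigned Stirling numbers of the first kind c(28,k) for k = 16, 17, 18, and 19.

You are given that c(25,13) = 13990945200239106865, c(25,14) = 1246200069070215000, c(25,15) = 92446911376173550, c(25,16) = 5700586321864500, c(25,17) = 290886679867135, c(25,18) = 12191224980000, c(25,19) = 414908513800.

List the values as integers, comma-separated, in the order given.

r26: T_26,14=25×1246200069070215000+13990945200239106865=45145946926994481865; T_26,15=25×92446911376173550+1246200069070215000=3557372853474553750; T_26,16=25×5700586321864500+92446911376173550=234961569422786050; T_26,17=25×290886679867135+5700586321864500=12972753318542875; T_26,18=25×12191224980000+290886679867135=595667304367135; T_26,19=25×414908513800+12191224980000=22563937825000
r27: T_27,15=26×3557372853474553750+45145946926994481865=137637641117332879365; T_27,16=26×234961569422786050+3557372853474553750=9666373658466991050; T_27,17=26×12972753318542875+234961569422786050=572253155704900800; T_27,18=26×595667304367135+12972753318542875=28460103232088385; T_27,19=26×22563937825000+595667304367135=1182329687817135
r28: T_28,16=27×9666373658466991050+137637641117332879365=398629729895941637715; T_28,17=27×572253155704900800+9666373658466991050=25117208862499312650; T_28,18=27×28460103232088385+572253155704900800=1340675942971287195; T_28,19=27×1182329687817135+28460103232088385=60383004803151030
Read c(28,16) = 398629729895941637715, c(28,17) = 25117208862499312650, c(28,18) = 1340675942971287195, c(28,19) = 60383004803151030.

398629729895941637715, 25117208862499312650, 1340675942971287195, 60383004803151030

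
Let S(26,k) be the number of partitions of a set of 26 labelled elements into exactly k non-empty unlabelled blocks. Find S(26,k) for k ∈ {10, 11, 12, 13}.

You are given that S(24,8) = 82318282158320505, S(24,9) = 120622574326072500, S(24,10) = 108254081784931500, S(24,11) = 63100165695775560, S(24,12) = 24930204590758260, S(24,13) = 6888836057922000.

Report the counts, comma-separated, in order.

[25] T[25,9]:9*120622574326072500+82318282158320505=1167921451092973005 · T[25,10]:10*108254081784931500+120622574326072500=1203163392175387500 · T[25,11]:11*63100165695775560+108254081784931500=802355904438462660 · T[25,12]:12*24930204590758260+63100165695775560=362262620784874680 · T[25,13]:13*6888836057922000+24930204590758260=114485073343744260
[26] T[26,10]:10*1203163392175387500+1167921451092973005=13199555372846848005 · T[26,11]:11*802355904438462660+1203163392175387500=10029078340998476760 · T[26,12]:12*362262620784874680+802355904438462660=5149507353856958820 · T[26,13]:13*114485073343744260+362262620784874680=1850568574253550060
Read S(26,10) = 13199555372846848005, S(26,11) = 10029078340998476760, S(26,12) = 5149507353856958820, S(26,13) = 1850568574253550060.

13199555372846848005, 10029078340998476760, 5149507353856958820, 1850568574253550060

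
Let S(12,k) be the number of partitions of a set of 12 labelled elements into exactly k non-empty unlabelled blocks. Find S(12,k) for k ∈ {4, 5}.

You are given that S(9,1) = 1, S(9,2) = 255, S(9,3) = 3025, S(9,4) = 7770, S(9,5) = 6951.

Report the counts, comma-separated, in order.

611501, 1379400

[10] T[10,2]:2*255+1=511 · T[10,3]:3*3025+255=9330 · T[10,4]:4*7770+3025=34105 · T[10,5]:5*6951+7770=42525
[11] T[11,3]:3*9330+511=28501 · T[11,4]:4*34105+9330=145750 · T[11,5]:5*42525+34105=246730
[12] T[12,4]:4*145750+28501=611501 · T[12,5]:5*246730+145750=1379400
Read S(12,4) = 611501, S(12,5) = 1379400.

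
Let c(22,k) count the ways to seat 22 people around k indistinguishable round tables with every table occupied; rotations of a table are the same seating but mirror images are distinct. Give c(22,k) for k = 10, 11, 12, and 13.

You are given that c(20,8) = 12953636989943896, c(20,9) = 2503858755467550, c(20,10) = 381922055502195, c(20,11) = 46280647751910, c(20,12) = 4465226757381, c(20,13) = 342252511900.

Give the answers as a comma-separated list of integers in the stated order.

276019109275035346, 37600535086859745, 4154823851430525, 373100999802531

@21  (21,9):2503858755467550·20+12953636989943896→63030812099294896, (21,10):381922055502195·20+2503858755467550→10142299865511450, (21,11):46280647751910·20+381922055502195→1307535010540395, (21,12):4465226757381·20+46280647751910→135585182899530, (21,13):342252511900·20+4465226757381→11310276995381
@22  (22,10):10142299865511450·21+63030812099294896→276019109275035346, (22,11):1307535010540395·21+10142299865511450→37600535086859745, (22,12):135585182899530·21+1307535010540395→4154823851430525, (22,13):11310276995381·21+135585182899530→373100999802531
Read c(22,10) = 276019109275035346, c(22,11) = 37600535086859745, c(22,12) = 4154823851430525, c(22,13) = 373100999802531.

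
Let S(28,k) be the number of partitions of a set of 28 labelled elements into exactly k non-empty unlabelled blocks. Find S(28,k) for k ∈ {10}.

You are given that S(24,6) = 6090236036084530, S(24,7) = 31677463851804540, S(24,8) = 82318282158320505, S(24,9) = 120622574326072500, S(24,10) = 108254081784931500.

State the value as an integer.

[25] T[25,7]:7*31677463851804540+6090236036084530=227832482998716310 · T[25,8]:8*82318282158320505+31677463851804540=690223721118368580 · T[25,9]:9*120622574326072500+82318282158320505=1167921451092973005 · T[25,10]:10*108254081784931500+120622574326072500=1203163392175387500
[26] T[26,8]:8*690223721118368580+227832482998716310=5749622251945664950 · T[26,9]:9*1167921451092973005+690223721118368580=11201516780955125625 · T[26,10]:10*1203163392175387500+1167921451092973005=13199555372846848005
[27] T[27,9]:9*11201516780955125625+5749622251945664950=106563273280541795575 · T[27,10]:10*13199555372846848005+11201516780955125625=143197070509423605675
[28] T[28,10]:10*143197070509423605675+106563273280541795575=1538533978374777852325
Read S(28,10) = 1538533978374777852325.

1538533978374777852325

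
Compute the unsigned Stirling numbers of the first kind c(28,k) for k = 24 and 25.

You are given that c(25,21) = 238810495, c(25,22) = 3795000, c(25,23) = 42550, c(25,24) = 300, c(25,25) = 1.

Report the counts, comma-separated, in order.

626334345, 7739550

r26: T_26,22=25×3795000+238810495=333685495; T_26,23=25×42550+3795000=4858750; T_26,24=25×300+42550=50050; T_26,25=25×1+300=325
r27: T_27,23=26×4858750+333685495=460012995; T_27,24=26×50050+4858750=6160050; T_27,25=26×325+50050=58500
r28: T_28,24=27×6160050+460012995=626334345; T_28,25=27×58500+6160050=7739550
Read c(28,24) = 626334345, c(28,25) = 7739550.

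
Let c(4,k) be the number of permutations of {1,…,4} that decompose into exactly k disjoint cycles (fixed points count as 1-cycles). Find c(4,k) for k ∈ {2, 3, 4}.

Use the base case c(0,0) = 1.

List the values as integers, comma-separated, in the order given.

11, 6, 1

i=1: T(1,1)=1+0·0=1
i=2: T(2,1)=0+1·1=1 | T(2,2)=1+1·0=1
i=3: T(3,1)=0+2·1=2 | T(3,2)=1+2·1=3 | T(3,3)=1+2·0=1
i=4: T(4,2)=2+3·3=11 | T(4,3)=3+3·1=6 | T(4,4)=1+3·0=1
Read c(4,2) = 11, c(4,3) = 6, c(4,4) = 1.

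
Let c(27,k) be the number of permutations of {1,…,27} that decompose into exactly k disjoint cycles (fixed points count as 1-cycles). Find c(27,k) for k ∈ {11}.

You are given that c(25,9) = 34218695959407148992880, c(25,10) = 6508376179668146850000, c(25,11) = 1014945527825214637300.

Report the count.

[26] T[26,10]:25*6508376179668146850000+34218695959407148992880=196928100451110820242880 · T[26,11]:25*1014945527825214637300+6508376179668146850000=31882014375298512782500
[27] T[27,11]:26*31882014375298512782500+196928100451110820242880=1025860474208872152587880
Read c(27,11) = 1025860474208872152587880.

1025860474208872152587880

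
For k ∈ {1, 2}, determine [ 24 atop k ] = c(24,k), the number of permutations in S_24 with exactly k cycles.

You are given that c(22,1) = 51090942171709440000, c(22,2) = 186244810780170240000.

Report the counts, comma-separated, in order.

[23] T[23,1]:22*51090942171709440000+0=1124000727777607680000 · T[23,2]:22*186244810780170240000+51090942171709440000=4148476779335454720000
[24] T[24,1]:23*1124000727777607680000+0=25852016738884976640000 · T[24,2]:23*4148476779335454720000+1124000727777607680000=96538966652493066240000
Read c(24,1) = 25852016738884976640000, c(24,2) = 96538966652493066240000.

25852016738884976640000, 96538966652493066240000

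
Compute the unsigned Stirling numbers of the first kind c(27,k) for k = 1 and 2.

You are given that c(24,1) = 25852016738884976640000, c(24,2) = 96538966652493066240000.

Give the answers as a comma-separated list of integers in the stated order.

r25: T_25,1=24×25852016738884976640000+0=620448401733239439360000; T_25,2=24×96538966652493066240000+25852016738884976640000=2342787216398718566400000
r26: T_26,1=25×620448401733239439360000+0=15511210043330985984000000; T_26,2=25×2342787216398718566400000+620448401733239439360000=59190128811701203599360000
r27: T_27,1=26×15511210043330985984000000+0=403291461126605635584000000; T_27,2=26×59190128811701203599360000+15511210043330985984000000=1554454559147562279567360000
Read c(27,1) = 403291461126605635584000000, c(27,2) = 1554454559147562279567360000.

403291461126605635584000000, 1554454559147562279567360000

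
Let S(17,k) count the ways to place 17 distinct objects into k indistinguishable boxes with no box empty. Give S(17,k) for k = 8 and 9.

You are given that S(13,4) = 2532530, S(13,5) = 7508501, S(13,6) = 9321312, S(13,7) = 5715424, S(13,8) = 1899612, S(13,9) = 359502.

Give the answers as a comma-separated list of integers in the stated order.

20415995028, 9528822303

row 14: T[14][5]=5·7508501+2532530=40075035  T[14][6]=6·9321312+7508501=63436373  T[14][7]=7·5715424+9321312=49329280  T[14][8]=8·1899612+5715424=20912320  T[14][9]=9·359502+1899612=5135130
row 15: T[15][6]=6·63436373+40075035=420693273  T[15][7]=7·49329280+63436373=408741333  T[15][8]=8·20912320+49329280=216627840  T[15][9]=9·5135130+20912320=67128490
row 16: T[16][7]=7·408741333+420693273=3281882604  T[16][8]=8·216627840+408741333=2141764053  T[16][9]=9·67128490+216627840=820784250
row 17: T[17][8]=8·2141764053+3281882604=20415995028  T[17][9]=9·820784250+2141764053=9528822303
Read S(17,8) = 20415995028, S(17,9) = 9528822303.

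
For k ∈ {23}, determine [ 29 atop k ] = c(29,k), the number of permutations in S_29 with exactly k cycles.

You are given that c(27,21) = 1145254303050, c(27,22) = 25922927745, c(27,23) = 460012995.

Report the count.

2918785153245

r28: T_28,22=27×25922927745+1145254303050=1845173352165; T_28,23=27×460012995+25922927745=38343278610
r29: T_29,23=28×38343278610+1845173352165=2918785153245
Read c(29,23) = 2918785153245.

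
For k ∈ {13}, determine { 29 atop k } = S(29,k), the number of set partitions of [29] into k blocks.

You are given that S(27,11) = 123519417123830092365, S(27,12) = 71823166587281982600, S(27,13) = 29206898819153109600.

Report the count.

i=28: T(28,12)=123519417123830092365+12·71823166587281982600=985397416171213883565 | T(28,13)=71823166587281982600+13·29206898819153109600=451512851236272407400
i=29: T(29,13)=985397416171213883565+13·451512851236272407400=6855064482242755179765
Read S(29,13) = 6855064482242755179765.

6855064482242755179765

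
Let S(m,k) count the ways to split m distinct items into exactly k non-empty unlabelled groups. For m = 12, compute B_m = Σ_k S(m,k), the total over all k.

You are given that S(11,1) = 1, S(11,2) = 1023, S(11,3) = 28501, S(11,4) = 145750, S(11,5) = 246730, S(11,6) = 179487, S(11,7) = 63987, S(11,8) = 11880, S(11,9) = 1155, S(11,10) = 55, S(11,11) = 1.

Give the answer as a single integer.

@12  (12,1):1·1+0→1, (12,2):1023·2+1→2047, (12,3):28501·3+1023→86526, (12,4):145750·4+28501→611501, (12,5):246730·5+145750→1379400, (12,6):179487·6+246730→1323652, (12,7):63987·7+179487→627396, (12,8):11880·8+63987→159027, (12,9):1155·9+11880→22275, (12,10):55·10+1155→1705, (12,11):1·11+55→66, (12,12):0·12+1→1
B_12 = ΣS(12,k) = 1+2047+86526+611501+1379400+1323652+627396+159027+22275+1705+66+1 = 4213597

4213597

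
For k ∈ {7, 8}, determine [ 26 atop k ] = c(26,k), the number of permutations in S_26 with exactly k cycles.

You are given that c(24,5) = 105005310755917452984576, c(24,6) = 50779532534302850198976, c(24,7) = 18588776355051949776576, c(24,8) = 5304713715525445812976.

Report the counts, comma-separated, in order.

13746468217967926978680000, 4144457803247115877036800

row 25: T[25][6]=24·50779532534302850198976+105005310755917452984576=1323714091579185857760000  T[25][7]=24·18588776355051949776576+50779532534302850198976=496910165055549644836800  T[25][8]=24·5304713715525445812976+18588776355051949776576=145901905527662649288000
row 26: T[26][7]=25·496910165055549644836800+1323714091579185857760000=13746468217967926978680000  T[26][8]=25·145901905527662649288000+496910165055549644836800=4144457803247115877036800
Read c(26,7) = 13746468217967926978680000, c(26,8) = 4144457803247115877036800.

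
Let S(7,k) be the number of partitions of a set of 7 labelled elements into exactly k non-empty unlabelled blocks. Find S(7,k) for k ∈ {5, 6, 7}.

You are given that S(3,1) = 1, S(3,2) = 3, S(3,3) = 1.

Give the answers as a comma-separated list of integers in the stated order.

140, 21, 1

r4: T_4,2=2×3+1=7; T_4,3=3×1+3=6; T_4,4=4×0+1=1
r5: T_5,3=3×6+7=25; T_5,4=4×1+6=10; T_5,5=5×0+1=1
r6: T_6,4=4×10+25=65; T_6,5=5×1+10=15; T_6,6=6×0+1=1
r7: T_7,5=5×15+65=140; T_7,6=6×1+15=21; T_7,7=7×0+1=1
Read S(7,5) = 140, S(7,6) = 21, S(7,7) = 1.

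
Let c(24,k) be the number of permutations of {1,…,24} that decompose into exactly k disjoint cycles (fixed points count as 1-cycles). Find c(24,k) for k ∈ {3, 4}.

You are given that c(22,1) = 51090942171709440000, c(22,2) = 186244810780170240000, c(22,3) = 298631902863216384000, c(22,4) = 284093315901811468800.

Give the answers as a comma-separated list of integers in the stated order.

159539850276066860544000, 157375898285941510732800

[23] T[23,2]:22*186244810780170240000+51090942171709440000=4148476779335454720000 · T[23,3]:22*298631902863216384000+186244810780170240000=6756146673770930688000 · T[23,4]:22*284093315901811468800+298631902863216384000=6548684852703068697600
[24] T[24,3]:23*6756146673770930688000+4148476779335454720000=159539850276066860544000 · T[24,4]:23*6548684852703068697600+6756146673770930688000=157375898285941510732800
Read c(24,3) = 159539850276066860544000, c(24,4) = 157375898285941510732800.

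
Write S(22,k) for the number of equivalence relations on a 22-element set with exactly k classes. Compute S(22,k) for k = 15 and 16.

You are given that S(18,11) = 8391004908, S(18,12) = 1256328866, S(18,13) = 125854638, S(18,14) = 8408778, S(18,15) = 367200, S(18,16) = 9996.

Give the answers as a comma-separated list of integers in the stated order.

345615943200, 26046574004

@19  (19,12):1256328866·12+8391004908→23466951300, (19,13):125854638·13+1256328866→2892439160, (19,14):8408778·14+125854638→243577530, (19,15):367200·15+8408778→13916778, (19,16):9996·16+367200→527136
@20  (20,13):2892439160·13+23466951300→61068660380, (20,14):243577530·14+2892439160→6302524580, (20,15):13916778·15+243577530→452329200, (20,16):527136·16+13916778→22350954
@21  (21,14):6302524580·14+61068660380→149304004500, (21,15):452329200·15+6302524580→13087462580, (21,16):22350954·16+452329200→809944464
@22  (22,15):13087462580·15+149304004500→345615943200, (22,16):809944464·16+13087462580→26046574004
Read S(22,15) = 345615943200, S(22,16) = 26046574004.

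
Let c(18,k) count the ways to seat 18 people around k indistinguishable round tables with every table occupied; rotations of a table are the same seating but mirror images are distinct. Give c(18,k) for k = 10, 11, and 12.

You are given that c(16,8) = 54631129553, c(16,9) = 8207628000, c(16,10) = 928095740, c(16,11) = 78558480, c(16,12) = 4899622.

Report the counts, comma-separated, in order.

577924894833, 60202693980, 4853222764

@17  (17,9):8207628000·16+54631129553→185953177553, (17,10):928095740·16+8207628000→23057159840, (17,11):78558480·16+928095740→2185031420, (17,12):4899622·16+78558480→156952432
@18  (18,10):23057159840·17+185953177553→577924894833, (18,11):2185031420·17+23057159840→60202693980, (18,12):156952432·17+2185031420→4853222764
Read c(18,10) = 577924894833, c(18,11) = 60202693980, c(18,12) = 4853222764.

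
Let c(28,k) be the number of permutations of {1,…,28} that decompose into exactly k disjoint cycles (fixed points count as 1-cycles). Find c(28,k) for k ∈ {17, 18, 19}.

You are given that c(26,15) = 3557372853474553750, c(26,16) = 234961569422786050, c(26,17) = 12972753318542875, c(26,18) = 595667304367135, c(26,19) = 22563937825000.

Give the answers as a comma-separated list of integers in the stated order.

25117208862499312650, 1340675942971287195, 60383004803151030

i=27: T(27,16)=3557372853474553750+26·234961569422786050=9666373658466991050 | T(27,17)=234961569422786050+26·12972753318542875=572253155704900800 | T(27,18)=12972753318542875+26·595667304367135=28460103232088385 | T(27,19)=595667304367135+26·22563937825000=1182329687817135
i=28: T(28,17)=9666373658466991050+27·572253155704900800=25117208862499312650 | T(28,18)=572253155704900800+27·28460103232088385=1340675942971287195 | T(28,19)=28460103232088385+27·1182329687817135=60383004803151030
Read c(28,17) = 25117208862499312650, c(28,18) = 1340675942971287195, c(28,19) = 60383004803151030.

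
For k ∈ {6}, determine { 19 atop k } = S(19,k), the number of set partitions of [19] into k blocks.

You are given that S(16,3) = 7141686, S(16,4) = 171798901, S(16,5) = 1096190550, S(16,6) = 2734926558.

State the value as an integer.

i=17: T(17,4)=7141686+4·171798901=694337290 | T(17,5)=171798901+5·1096190550=5652751651 | T(17,6)=1096190550+6·2734926558=17505749898
i=18: T(18,5)=694337290+5·5652751651=28958095545 | T(18,6)=5652751651+6·17505749898=110687251039
i=19: T(19,6)=28958095545+6·110687251039=693081601779
Read S(19,6) = 693081601779.

693081601779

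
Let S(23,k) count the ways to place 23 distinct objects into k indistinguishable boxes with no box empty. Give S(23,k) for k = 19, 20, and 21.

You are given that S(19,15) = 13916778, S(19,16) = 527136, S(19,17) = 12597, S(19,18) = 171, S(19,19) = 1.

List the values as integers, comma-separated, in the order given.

@20  (20,16):527136·16+13916778→22350954, (20,17):12597·17+527136→741285, (20,18):171·18+12597→15675, (20,19):1·19+171→190, (20,20):0·20+1→1
@21  (21,17):741285·17+22350954→34952799, (21,18):15675·18+741285→1023435, (21,19):190·19+15675→19285, (21,20):1·20+190→210, (21,21):0·21+1→1
@22  (22,18):1023435·18+34952799→53374629, (22,19):19285·19+1023435→1389850, (22,20):210·20+19285→23485, (22,21):1·21+210→231
@23  (23,19):1389850·19+53374629→79781779, (23,20):23485·20+1389850→1859550, (23,21):231·21+23485→28336
Read S(23,19) = 79781779, S(23,20) = 1859550, S(23,21) = 28336.

79781779, 1859550, 28336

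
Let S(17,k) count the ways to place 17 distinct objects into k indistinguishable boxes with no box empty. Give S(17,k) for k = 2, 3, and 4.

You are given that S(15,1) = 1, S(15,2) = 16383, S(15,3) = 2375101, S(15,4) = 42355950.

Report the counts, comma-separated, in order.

row 16: T[16][1]=1·1+0=1  T[16][2]=2·16383+1=32767  T[16][3]=3·2375101+16383=7141686  T[16][4]=4·42355950+2375101=171798901
row 17: T[17][2]=2·32767+1=65535  T[17][3]=3·7141686+32767=21457825  T[17][4]=4·171798901+7141686=694337290
Read S(17,2) = 65535, S(17,3) = 21457825, S(17,4) = 694337290.

65535, 21457825, 694337290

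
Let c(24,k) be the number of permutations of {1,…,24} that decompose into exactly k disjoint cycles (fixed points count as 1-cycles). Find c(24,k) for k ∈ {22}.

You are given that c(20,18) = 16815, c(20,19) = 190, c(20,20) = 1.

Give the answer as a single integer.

@21  (21,19):190·20+16815→20615, (21,20):1·20+190→210, (21,21):0·20+1→1
@22  (22,20):210·21+20615→25025, (22,21):1·21+210→231, (22,22):0·21+1→1
@23  (23,21):231·22+25025→30107, (23,22):1·22+231→253
@24  (24,22):253·23+30107→35926
Read c(24,22) = 35926.

35926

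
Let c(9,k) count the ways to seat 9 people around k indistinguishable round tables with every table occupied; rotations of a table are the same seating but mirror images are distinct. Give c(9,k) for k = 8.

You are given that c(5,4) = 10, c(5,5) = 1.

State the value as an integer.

@6  (6,5):1·5+10→15, (6,6):0·5+1→1
@7  (7,6):1·6+15→21, (7,7):0·6+1→1
@8  (8,7):1·7+21→28, (8,8):0·7+1→1
@9  (9,8):1·8+28→36
Read c(9,8) = 36.

36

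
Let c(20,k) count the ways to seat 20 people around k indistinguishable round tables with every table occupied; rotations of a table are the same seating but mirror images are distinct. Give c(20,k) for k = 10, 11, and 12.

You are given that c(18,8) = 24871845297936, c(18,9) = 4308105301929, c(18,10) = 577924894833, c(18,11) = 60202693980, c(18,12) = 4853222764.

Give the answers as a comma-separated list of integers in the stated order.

i=19: T(19,9)=24871845297936+18·4308105301929=102417740732658 | T(19,10)=4308105301929+18·577924894833=14710753408923 | T(19,11)=577924894833+18·60202693980=1661573386473 | T(19,12)=60202693980+18·4853222764=147560703732
i=20: T(20,10)=102417740732658+19·14710753408923=381922055502195 | T(20,11)=14710753408923+19·1661573386473=46280647751910 | T(20,12)=1661573386473+19·147560703732=4465226757381
Read c(20,10) = 381922055502195, c(20,11) = 46280647751910, c(20,12) = 4465226757381.

381922055502195, 46280647751910, 4465226757381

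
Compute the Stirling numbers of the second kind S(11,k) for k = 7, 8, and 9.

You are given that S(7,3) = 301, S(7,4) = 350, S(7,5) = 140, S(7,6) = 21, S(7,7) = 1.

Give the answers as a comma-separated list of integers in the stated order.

63987, 11880, 1155

row 8: T[8][4]=4·350+301=1701  T[8][5]=5·140+350=1050  T[8][6]=6·21+140=266  T[8][7]=7·1+21=28  T[8][8]=8·0+1=1
row 9: T[9][5]=5·1050+1701=6951  T[9][6]=6·266+1050=2646  T[9][7]=7·28+266=462  T[9][8]=8·1+28=36  T[9][9]=9·0+1=1
row 10: T[10][6]=6·2646+6951=22827  T[10][7]=7·462+2646=5880  T[10][8]=8·36+462=750  T[10][9]=9·1+36=45
row 11: T[11][7]=7·5880+22827=63987  T[11][8]=8·750+5880=11880  T[11][9]=9·45+750=1155
Read S(11,7) = 63987, S(11,8) = 11880, S(11,9) = 1155.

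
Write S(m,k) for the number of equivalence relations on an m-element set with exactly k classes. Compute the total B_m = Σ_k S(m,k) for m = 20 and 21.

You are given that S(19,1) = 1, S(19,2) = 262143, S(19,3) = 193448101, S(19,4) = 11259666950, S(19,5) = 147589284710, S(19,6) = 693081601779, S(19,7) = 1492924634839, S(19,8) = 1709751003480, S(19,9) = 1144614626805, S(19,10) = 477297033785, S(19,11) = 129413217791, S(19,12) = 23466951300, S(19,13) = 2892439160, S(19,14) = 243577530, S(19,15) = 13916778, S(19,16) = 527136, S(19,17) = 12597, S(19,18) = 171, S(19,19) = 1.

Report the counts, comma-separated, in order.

@20  (20,1):1·1+0→1, (20,2):262143·2+1→524287, (20,3):193448101·3+262143→580606446, (20,4):11259666950·4+193448101→45232115901, (20,5):147589284710·5+11259666950→749206090500, (20,6):693081601779·6+147589284710→4306078895384, (20,7):1492924634839·7+693081601779→11143554045652, (20,8):1709751003480·8+1492924634839→15170932662679, (20,9):1144614626805·9+1709751003480→12011282644725, (20,10):477297033785·10+1144614626805→5917584964655, (20,11):129413217791·11+477297033785→1900842429486, (20,12):23466951300·12+129413217791→411016633391, (20,13):2892439160·13+23466951300→61068660380, (20,14):243577530·14+2892439160→6302524580, (20,15):13916778·15+243577530→452329200, (20,16):527136·16+13916778→22350954, (20,17):12597·17+527136→741285, (20,18):171·18+12597→15675, (20,19):1·19+171→190, (20,20):0·20+1→1
@21  (21,1):1·1+0→1, (21,2):524287·2+1→1048575, (21,3):580606446·3+524287→1742343625, (21,4):45232115901·4+580606446→181509070050, (21,5):749206090500·5+45232115901→3791262568401, (21,6):4306078895384·6+749206090500→26585679462804, (21,7):11143554045652·7+4306078895384→82310957214948, (21,8):15170932662679·8+11143554045652→132511015347084, (21,9):12011282644725·9+15170932662679→123272476465204, (21,10):5917584964655·10+12011282644725→71187132291275, (21,11):1900842429486·11+5917584964655→26826851689001, (21,12):411016633391·12+1900842429486→6833042030178, (21,13):61068660380·13+411016633391→1204909218331, (21,14):6302524580·14+61068660380→149304004500, (21,15):452329200·15+6302524580→13087462580, (21,16):22350954·16+452329200→809944464, (21,17):741285·17+22350954→34952799, (21,18):15675·18+741285→1023435, (21,19):190·19+15675→19285, (21,20):1·20+190→210, (21,21):0·21+1→1
B_20 = ΣS(20,k) = 1+524287+580606446+45232115901+749206090500+4306078895384+11143554045652+15170932662679+12011282644725+5917584964655+1900842429486+411016633391+61068660380+6302524580+452329200+22350954+741285+15675+190+1 = 51724158235372
B_21 = ΣS(21,k) = 1+1048575+1742343625+181509070050+3791262568401+26585679462804+82310957214948+132511015347084+123272476465204+71187132291275+26826851689001+6833042030178+1204909218331+149304004500+13087462580+809944464+34952799+1023435+19285+210+1 = 474869816156751

51724158235372, 474869816156751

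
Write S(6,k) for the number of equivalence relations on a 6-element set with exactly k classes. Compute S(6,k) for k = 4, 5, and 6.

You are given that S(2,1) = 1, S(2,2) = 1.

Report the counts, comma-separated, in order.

65, 15, 1

row 3: T[3][1]=1·1+0=1  T[3][2]=2·1+1=3  T[3][3]=3·0+1=1
row 4: T[4][2]=2·3+1=7  T[4][3]=3·1+3=6  T[4][4]=4·0+1=1
row 5: T[5][3]=3·6+7=25  T[5][4]=4·1+6=10  T[5][5]=5·0+1=1
row 6: T[6][4]=4·10+25=65  T[6][5]=5·1+10=15  T[6][6]=6·0+1=1
Read S(6,4) = 65, S(6,5) = 15, S(6,6) = 1.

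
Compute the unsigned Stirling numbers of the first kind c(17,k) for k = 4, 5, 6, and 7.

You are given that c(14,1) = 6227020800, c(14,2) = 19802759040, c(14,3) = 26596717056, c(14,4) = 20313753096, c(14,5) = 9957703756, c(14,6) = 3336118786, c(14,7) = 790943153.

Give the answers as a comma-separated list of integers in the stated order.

87077748875904, 48366009233424, 18861567058880, 5374523477960

i=15: T(15,2)=6227020800+14·19802759040=283465647360 | T(15,3)=19802759040+14·26596717056=392156797824 | T(15,4)=26596717056+14·20313753096=310989260400 | T(15,5)=20313753096+14·9957703756=159721605680 | T(15,6)=9957703756+14·3336118786=56663366760 | T(15,7)=3336118786+14·790943153=14409322928
i=16: T(16,3)=283465647360+15·392156797824=6165817614720 | T(16,4)=392156797824+15·310989260400=5056995703824 | T(16,5)=310989260400+15·159721605680=2706813345600 | T(16,6)=159721605680+15·56663366760=1009672107080 | T(16,7)=56663366760+15·14409322928=272803210680
i=17: T(17,4)=6165817614720+16·5056995703824=87077748875904 | T(17,5)=5056995703824+16·2706813345600=48366009233424 | T(17,6)=2706813345600+16·1009672107080=18861567058880 | T(17,7)=1009672107080+16·272803210680=5374523477960
Read c(17,4) = 87077748875904, c(17,5) = 48366009233424, c(17,6) = 18861567058880, c(17,7) = 5374523477960.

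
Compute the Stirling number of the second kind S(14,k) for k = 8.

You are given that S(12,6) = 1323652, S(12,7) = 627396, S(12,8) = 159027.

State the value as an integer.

20912320

r13: T_13,7=7×627396+1323652=5715424; T_13,8=8×159027+627396=1899612
r14: T_14,8=8×1899612+5715424=20912320
Read S(14,8) = 20912320.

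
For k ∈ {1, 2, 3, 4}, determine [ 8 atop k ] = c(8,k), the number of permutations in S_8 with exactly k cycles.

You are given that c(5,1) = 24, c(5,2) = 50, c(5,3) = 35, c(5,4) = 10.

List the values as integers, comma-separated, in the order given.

row 6: T[6][1]=5·24+0=120  T[6][2]=5·50+24=274  T[6][3]=5·35+50=225  T[6][4]=5·10+35=85
row 7: T[7][1]=6·120+0=720  T[7][2]=6·274+120=1764  T[7][3]=6·225+274=1624  T[7][4]=6·85+225=735
row 8: T[8][1]=7·720+0=5040  T[8][2]=7·1764+720=13068  T[8][3]=7·1624+1764=13132  T[8][4]=7·735+1624=6769
Read c(8,1) = 5040, c(8,2) = 13068, c(8,3) = 13132, c(8,4) = 6769.

5040, 13068, 13132, 6769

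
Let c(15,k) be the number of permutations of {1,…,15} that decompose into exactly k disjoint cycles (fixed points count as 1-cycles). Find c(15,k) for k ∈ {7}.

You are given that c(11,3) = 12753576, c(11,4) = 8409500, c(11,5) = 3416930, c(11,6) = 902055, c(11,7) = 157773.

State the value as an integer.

14409322928

[12] T[12,4]:11*8409500+12753576=105258076 · T[12,5]:11*3416930+8409500=45995730 · T[12,6]:11*902055+3416930=13339535 · T[12,7]:11*157773+902055=2637558
[13] T[13,5]:12*45995730+105258076=657206836 · T[13,6]:12*13339535+45995730=206070150 · T[13,7]:12*2637558+13339535=44990231
[14] T[14,6]:13*206070150+657206836=3336118786 · T[14,7]:13*44990231+206070150=790943153
[15] T[15,7]:14*790943153+3336118786=14409322928
Read c(15,7) = 14409322928.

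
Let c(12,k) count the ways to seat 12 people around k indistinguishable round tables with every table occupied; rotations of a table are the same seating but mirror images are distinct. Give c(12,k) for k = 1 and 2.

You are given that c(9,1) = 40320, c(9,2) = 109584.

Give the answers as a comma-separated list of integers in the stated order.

39916800, 120543840

r10: T_10,1=9×40320+0=362880; T_10,2=9×109584+40320=1026576
r11: T_11,1=10×362880+0=3628800; T_11,2=10×1026576+362880=10628640
r12: T_12,1=11×3628800+0=39916800; T_12,2=11×10628640+3628800=120543840
Read c(12,1) = 39916800, c(12,2) = 120543840.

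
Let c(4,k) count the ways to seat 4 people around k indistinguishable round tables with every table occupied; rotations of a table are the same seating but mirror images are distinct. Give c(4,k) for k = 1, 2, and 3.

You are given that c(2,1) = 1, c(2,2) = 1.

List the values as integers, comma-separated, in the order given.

6, 11, 6

r3: T_3,1=2×1+0=2; T_3,2=2×1+1=3; T_3,3=2×0+1=1
r4: T_4,1=3×2+0=6; T_4,2=3×3+2=11; T_4,3=3×1+3=6
Read c(4,1) = 6, c(4,2) = 11, c(4,3) = 6.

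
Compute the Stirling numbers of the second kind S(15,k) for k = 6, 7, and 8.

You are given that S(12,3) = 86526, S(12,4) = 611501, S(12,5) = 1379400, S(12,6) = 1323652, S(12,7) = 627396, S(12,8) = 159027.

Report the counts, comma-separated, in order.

420693273, 408741333, 216627840

row 13: T[13][4]=4·611501+86526=2532530  T[13][5]=5·1379400+611501=7508501  T[13][6]=6·1323652+1379400=9321312  T[13][7]=7·627396+1323652=5715424  T[13][8]=8·159027+627396=1899612
row 14: T[14][5]=5·7508501+2532530=40075035  T[14][6]=6·9321312+7508501=63436373  T[14][7]=7·5715424+9321312=49329280  T[14][8]=8·1899612+5715424=20912320
row 15: T[15][6]=6·63436373+40075035=420693273  T[15][7]=7·49329280+63436373=408741333  T[15][8]=8·20912320+49329280=216627840
Read S(15,6) = 420693273, S(15,7) = 408741333, S(15,8) = 216627840.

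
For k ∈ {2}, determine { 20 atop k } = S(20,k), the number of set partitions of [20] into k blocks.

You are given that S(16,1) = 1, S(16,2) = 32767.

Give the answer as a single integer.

524287

i=17: T(17,1)=0+1·1=1 | T(17,2)=1+2·32767=65535
i=18: T(18,1)=0+1·1=1 | T(18,2)=1+2·65535=131071
i=19: T(19,1)=0+1·1=1 | T(19,2)=1+2·131071=262143
i=20: T(20,2)=1+2·262143=524287
Read S(20,2) = 524287.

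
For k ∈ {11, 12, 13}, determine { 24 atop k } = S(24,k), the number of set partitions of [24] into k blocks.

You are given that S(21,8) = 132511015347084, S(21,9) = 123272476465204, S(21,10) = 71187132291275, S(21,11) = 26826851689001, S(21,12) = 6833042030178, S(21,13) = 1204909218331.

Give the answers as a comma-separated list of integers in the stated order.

@22  (22,9):123272476465204·9+132511015347084→1241963303533920, (22,10):71187132291275·10+123272476465204→835143799377954, (22,11):26826851689001·11+71187132291275→366282500870286, (22,12):6833042030178·12+26826851689001→108823356051137, (22,13):1204909218331·13+6833042030178→22496861868481
@23  (23,10):835143799377954·10+1241963303533920→9593401297313460, (23,11):366282500870286·11+835143799377954→4864251308951100, (23,12):108823356051137·12+366282500870286→1672162773483930, (23,13):22496861868481·13+108823356051137→401282560341390
@24  (24,11):4864251308951100·11+9593401297313460→63100165695775560, (24,12):1672162773483930·12+4864251308951100→24930204590758260, (24,13):401282560341390·13+1672162773483930→6888836057922000
Read S(24,11) = 63100165695775560, S(24,12) = 24930204590758260, S(24,13) = 6888836057922000.

63100165695775560, 24930204590758260, 6888836057922000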